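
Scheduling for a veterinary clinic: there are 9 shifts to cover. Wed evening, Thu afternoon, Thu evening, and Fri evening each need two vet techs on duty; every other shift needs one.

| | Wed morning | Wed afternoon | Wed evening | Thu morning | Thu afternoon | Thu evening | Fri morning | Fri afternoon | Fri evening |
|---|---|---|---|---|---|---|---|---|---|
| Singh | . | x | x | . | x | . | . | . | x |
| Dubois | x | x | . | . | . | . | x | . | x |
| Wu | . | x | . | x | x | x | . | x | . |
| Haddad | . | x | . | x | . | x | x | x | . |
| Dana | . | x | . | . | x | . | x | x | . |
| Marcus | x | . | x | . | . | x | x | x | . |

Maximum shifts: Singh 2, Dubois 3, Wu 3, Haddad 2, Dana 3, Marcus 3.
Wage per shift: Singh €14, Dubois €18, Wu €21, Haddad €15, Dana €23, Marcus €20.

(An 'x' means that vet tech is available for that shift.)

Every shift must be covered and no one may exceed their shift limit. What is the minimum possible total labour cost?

€237

Wed evening can only be covered by Singh and Marcus, so that assignment is forced.
Fri evening can only be covered by Singh and Dubois, so that assignment is forced.
Picking the cheapest available vet tech for each shift independently would cost €213, but that ignores the shift limits.
An optimal schedule: Wed morning→Dubois, Wed afternoon→Wu, Wed evening→Singh+Marcus, Thu morning→Haddad, Thu afternoon→Wu+Dana, Thu evening→Haddad+Marcus, Fri morning→Dubois, Fri afternoon→Marcus, Fri evening→Singh+Dubois.
Total: 18 + 21 + 14 + 20 + 15 + 21 + 23 + 15 + 20 + 18 + 20 + 14 + 18 = €237.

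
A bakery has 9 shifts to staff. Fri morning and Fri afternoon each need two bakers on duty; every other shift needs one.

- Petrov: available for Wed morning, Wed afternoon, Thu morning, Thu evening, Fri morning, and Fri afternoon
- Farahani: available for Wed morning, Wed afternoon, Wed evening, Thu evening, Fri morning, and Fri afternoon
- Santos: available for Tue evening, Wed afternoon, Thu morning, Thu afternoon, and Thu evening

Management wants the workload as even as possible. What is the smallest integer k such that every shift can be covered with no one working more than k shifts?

4

With 3 bakers and 11 worker-slots to fill, someone must work at least ⌈11/3⌉ = 4 shifts, so k ≥ 4.
k = 4 works: Tue evening→Santos, Wed morning→Petrov, Wed afternoon→Farahani, Wed evening→Farahani, Thu morning→Petrov, Thu afternoon→Santos, Thu evening→Santos, Fri morning→Petrov+Farahani, Fri afternoon→Petrov+Farahani.
Loads: Petrov 4, Farahani 4, Santos 3 — all ≤ 4.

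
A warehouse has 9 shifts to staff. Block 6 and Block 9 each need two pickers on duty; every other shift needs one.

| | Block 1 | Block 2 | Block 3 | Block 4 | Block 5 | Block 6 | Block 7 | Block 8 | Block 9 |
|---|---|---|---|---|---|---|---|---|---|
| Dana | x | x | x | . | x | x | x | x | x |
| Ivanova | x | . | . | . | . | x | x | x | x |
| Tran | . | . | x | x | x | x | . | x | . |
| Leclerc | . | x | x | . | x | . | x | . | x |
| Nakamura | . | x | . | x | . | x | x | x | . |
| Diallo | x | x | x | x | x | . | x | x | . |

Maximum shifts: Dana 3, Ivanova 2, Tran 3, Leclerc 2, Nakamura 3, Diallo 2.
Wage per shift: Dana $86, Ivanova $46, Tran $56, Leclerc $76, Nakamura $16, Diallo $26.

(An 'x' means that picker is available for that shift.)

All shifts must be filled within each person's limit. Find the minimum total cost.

$436

Picking the cheapest available picker for each shift independently would cost $326, but that ignores the shift limits.
An optimal schedule: Block 1→Diallo, Block 2→Nakamura, Block 3→Diallo, Block 4→Nakamura, Block 5→Tran, Block 6→Ivanova+Tran, Block 7→Nakamura, Block 8→Tran, Block 9→Ivanova+Leclerc.
Total: 26 + 16 + 26 + 16 + 56 + 46 + 56 + 16 + 56 + 46 + 76 = $436.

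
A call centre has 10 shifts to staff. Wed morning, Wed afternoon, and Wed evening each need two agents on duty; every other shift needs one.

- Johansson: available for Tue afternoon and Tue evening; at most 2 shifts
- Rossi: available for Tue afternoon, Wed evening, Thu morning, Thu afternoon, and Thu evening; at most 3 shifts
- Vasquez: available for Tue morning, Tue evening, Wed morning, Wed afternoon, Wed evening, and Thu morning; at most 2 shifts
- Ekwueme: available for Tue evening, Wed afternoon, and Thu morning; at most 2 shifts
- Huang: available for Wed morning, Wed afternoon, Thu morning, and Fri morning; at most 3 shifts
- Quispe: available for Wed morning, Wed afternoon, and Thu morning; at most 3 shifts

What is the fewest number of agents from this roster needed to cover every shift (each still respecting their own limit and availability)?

5

13 slots to fill and no one can take more than 3, so at least ⌈13/3⌉ = 5 agents are needed.
Johansson, Rossi, Vasquez, Huang, and Quispe alone can cover everything: Tue morning→Vasquez, Tue afternoon→Johansson, Tue evening→Johansson, Wed morning→Huang+Quispe, Wed afternoon→Huang+Quispe, Wed evening→Rossi+Vasquez, Thu morning→Quispe, Thu afternoon→Rossi, Thu evening→Rossi, Fri morning→Huang.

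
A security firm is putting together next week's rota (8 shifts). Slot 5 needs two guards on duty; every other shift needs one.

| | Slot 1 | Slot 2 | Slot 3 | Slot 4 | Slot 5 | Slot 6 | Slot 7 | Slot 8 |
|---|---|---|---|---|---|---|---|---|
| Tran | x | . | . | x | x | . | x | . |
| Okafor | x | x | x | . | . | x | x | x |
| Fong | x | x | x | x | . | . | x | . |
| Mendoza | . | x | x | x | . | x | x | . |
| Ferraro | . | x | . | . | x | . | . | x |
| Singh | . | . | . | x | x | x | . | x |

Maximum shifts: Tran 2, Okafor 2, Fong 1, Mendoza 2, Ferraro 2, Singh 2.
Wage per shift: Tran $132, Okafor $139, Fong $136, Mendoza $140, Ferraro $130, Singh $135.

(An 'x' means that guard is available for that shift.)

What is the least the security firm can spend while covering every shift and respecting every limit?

Picking the cheapest available guard for each shift independently would cost $1189, but that ignores the shift limits.
An optimal schedule: Slot 1→Tran, Slot 2→Okafor, Slot 3→Fong, Slot 4→Singh, Slot 5→Ferraro+Tran, Slot 6→Singh, Slot 7→Okafor, Slot 8→Ferraro.
Total: 132 + 139 + 136 + 135 + 130 + 132 + 135 + 139 + 130 = $1208.

$1208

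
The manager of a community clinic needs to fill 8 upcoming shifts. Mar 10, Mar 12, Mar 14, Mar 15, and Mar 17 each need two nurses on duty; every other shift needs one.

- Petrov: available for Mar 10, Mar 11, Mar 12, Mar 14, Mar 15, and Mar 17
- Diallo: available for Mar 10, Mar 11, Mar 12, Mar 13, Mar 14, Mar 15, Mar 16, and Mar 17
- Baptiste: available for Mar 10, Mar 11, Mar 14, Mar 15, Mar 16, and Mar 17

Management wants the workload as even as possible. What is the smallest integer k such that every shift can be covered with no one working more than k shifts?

5

With 3 nurses and 13 worker-slots to fill, someone must work at least ⌈13/3⌉ = 5 shifts, so k ≥ 5.
k = 5 works: Mar 10→Petrov+Diallo, Mar 11→Petrov, Mar 12→Petrov+Diallo, Mar 13→Diallo, Mar 14→Petrov+Baptiste, Mar 15→Petrov+Baptiste, Mar 16→Diallo, Mar 17→Diallo+Baptiste.
Loads: Petrov 5, Diallo 5, Baptiste 3 — all ≤ 5.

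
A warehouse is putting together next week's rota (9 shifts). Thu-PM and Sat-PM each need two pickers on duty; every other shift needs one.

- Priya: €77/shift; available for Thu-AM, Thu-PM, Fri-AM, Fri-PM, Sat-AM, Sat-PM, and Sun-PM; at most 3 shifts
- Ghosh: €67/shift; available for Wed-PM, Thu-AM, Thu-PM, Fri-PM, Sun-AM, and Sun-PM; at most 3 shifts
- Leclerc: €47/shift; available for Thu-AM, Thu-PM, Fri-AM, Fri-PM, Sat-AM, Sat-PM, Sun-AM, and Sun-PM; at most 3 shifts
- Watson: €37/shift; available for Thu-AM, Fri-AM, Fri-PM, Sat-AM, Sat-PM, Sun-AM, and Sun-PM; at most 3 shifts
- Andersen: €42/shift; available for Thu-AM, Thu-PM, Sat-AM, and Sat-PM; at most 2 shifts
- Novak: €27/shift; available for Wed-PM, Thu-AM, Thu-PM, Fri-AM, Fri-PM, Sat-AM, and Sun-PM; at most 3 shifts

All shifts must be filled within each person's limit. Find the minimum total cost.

€417

Picking the cheapest available picker for each shift independently would cost €347, but that ignores the shift limits.
An optimal schedule: Wed-PM→Novak, Thu-AM→Leclerc, Thu-PM→Andersen+Leclerc, Fri-AM→Novak, Fri-PM→Novak, Sat-AM→Watson, Sat-PM→Andersen+Leclerc, Sun-AM→Watson, Sun-PM→Watson.
Total: 27 + 47 + 42 + 47 + 27 + 27 + 37 + 42 + 47 + 37 + 37 = €417.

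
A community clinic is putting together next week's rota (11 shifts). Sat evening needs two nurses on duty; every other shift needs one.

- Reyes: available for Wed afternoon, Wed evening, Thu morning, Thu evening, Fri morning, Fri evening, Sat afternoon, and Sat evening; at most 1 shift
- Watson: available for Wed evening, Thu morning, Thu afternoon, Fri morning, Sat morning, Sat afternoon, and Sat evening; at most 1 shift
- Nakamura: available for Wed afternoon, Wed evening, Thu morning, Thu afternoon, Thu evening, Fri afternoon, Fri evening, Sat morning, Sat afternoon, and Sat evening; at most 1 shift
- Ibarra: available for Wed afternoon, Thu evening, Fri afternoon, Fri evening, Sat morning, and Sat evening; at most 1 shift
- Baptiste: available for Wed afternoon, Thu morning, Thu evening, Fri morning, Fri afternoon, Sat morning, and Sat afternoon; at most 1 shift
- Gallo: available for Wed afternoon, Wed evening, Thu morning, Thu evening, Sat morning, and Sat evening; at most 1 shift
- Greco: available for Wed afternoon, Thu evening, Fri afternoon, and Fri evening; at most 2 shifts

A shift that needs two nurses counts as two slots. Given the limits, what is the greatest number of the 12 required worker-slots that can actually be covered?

Total capacity across all nurses is 1+1+1+1+1+1+2 = 8, and 12 slots are needed, so at most 8 can be filled.
An assignment achieving 8: Wed afternoon→Greco, Wed evening→Nakamura, Thu morning→Gallo, Thu afternoon→Watson, Fri morning→Reyes, Fri afternoon→Ibarra, Fri evening→Greco, Sat afternoon→Baptiste.
Loads: Reyes 1/1, Watson 1/1, Nakamura 1/1, Ibarra 1/1, Baptiste 1/1, Gallo 1/1, Greco 2/2.

8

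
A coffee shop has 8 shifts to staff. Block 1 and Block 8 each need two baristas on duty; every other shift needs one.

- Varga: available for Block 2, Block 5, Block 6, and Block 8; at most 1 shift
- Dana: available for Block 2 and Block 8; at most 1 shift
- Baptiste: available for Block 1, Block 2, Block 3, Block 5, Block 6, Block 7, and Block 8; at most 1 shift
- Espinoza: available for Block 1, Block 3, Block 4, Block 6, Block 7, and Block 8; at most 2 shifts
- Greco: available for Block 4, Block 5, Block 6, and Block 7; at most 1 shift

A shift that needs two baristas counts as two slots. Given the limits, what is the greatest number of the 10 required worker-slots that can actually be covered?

6

Total capacity across all baristas is 1+1+1+2+1 = 6, and 10 slots are needed, so at most 6 can be filled.
An assignment achieving 6: Block 1→Baptiste+Espinoza, Block 2→Varga, Block 3→Espinoza, Block 4→Greco, Block 8→Dana.
Loads: Varga 1/1, Dana 1/1, Baptiste 1/1, Espinoza 2/2, Greco 1/1.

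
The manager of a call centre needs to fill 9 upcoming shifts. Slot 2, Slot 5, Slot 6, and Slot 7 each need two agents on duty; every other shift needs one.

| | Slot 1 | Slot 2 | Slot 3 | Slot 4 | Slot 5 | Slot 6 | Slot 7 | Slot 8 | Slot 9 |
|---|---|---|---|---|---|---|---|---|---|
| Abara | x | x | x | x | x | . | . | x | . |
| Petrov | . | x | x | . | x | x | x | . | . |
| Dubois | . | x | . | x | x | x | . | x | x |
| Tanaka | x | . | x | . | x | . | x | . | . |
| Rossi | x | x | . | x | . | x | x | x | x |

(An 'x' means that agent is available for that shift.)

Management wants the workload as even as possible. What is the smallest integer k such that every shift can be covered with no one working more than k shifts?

With 5 agents and 13 worker-slots to fill, someone must work at least ⌈13/5⌉ = 3 shifts, so k ≥ 3.
k = 3 works: Slot 1→Abara, Slot 2→Petrov+Rossi, Slot 3→Abara, Slot 4→Abara, Slot 5→Dubois+Tanaka, Slot 6→Petrov+Dubois, Slot 7→Petrov+Tanaka, Slot 8→Rossi, Slot 9→Dubois.
Loads: Abara 3, Petrov 3, Dubois 3, Tanaka 2, Rossi 2 — all ≤ 3.

3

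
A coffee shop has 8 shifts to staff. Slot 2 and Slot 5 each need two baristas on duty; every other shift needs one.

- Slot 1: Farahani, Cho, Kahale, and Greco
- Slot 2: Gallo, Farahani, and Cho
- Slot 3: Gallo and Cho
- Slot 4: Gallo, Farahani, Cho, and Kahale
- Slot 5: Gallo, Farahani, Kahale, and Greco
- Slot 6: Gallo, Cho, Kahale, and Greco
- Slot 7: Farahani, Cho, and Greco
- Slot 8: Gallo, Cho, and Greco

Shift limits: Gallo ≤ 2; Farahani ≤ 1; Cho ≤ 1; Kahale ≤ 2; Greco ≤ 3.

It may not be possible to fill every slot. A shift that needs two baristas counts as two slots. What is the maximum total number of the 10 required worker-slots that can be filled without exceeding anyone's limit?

Total capacity across all baristas is 2+1+1+2+3 = 9, and 10 slots are needed, so at most 9 can be filled.
An assignment achieving 9: Slot 1→Kahale, Slot 2→Gallo+Farahani, Slot 3→Gallo, Slot 4→Kahale, Slot 5→Greco, Slot 6→Greco, Slot 7→Cho, Slot 8→Greco.
Loads: Gallo 2/2, Farahani 1/1, Cho 1/1, Kahale 2/2, Greco 3/3.

9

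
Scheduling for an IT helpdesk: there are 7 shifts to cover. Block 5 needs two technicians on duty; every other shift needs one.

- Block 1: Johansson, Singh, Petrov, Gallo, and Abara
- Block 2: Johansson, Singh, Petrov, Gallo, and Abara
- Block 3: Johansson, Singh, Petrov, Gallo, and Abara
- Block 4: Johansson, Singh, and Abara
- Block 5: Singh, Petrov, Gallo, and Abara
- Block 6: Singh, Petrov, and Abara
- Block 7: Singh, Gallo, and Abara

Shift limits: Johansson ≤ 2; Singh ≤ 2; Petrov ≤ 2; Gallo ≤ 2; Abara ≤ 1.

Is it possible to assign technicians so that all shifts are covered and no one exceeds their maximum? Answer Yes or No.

Yes

One valid schedule: Block 1→Johansson, Block 2→Petrov, Block 3→Petrov, Block 4→Johansson, Block 5→Gallo+Abara, Block 6→Singh, Block 7→Singh.
Loads: Johansson 2/2, Singh 2/2, Petrov 2/2, Gallo 1/2, Abara 1/1 — all within limits.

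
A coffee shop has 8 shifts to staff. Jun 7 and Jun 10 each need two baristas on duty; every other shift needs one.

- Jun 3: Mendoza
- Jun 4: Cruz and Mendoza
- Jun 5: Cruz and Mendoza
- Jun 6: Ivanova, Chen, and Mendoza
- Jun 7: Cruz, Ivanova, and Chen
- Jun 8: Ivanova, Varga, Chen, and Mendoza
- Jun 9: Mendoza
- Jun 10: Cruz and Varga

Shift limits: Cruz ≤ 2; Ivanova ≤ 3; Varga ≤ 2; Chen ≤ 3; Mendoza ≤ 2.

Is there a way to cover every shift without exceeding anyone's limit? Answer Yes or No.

No

Total capacity is 12 and 10 slots are needed, so capacity alone doesn't rule it out.
Shifts {Jun 3, Jun 4, Jun 5, Jun 9, Jun 10} need 6 worker-slots in total, but the baristas available for any of those shifts (Cruz, Varga, and Mendoza) can supply at most 5 among them. So no valid schedule exists.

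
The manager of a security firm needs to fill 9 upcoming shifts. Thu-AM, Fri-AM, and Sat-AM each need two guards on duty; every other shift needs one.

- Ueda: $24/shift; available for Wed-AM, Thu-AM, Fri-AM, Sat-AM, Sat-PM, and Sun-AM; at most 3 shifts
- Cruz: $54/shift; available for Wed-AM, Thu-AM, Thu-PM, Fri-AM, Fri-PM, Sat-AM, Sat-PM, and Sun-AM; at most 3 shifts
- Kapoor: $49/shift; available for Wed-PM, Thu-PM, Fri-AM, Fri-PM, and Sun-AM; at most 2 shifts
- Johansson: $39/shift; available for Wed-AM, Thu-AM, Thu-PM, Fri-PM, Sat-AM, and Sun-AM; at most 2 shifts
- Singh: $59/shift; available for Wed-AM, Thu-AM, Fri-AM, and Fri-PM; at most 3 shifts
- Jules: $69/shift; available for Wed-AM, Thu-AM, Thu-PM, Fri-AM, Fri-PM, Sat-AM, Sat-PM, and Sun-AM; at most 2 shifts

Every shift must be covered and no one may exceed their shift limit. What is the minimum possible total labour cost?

$528

Wed-PM can only be covered by Kapoor, so that assignment is forced.
Picking the cheapest available guard for each shift independently would cost $398, but that ignores the shift limits.
An optimal schedule: Wed-AM→Ueda, Wed-PM→Kapoor, Thu-AM→Johansson+Singh, Thu-PM→Cruz, Fri-AM→Kapoor+Singh, Fri-PM→Cruz, Sat-AM→Cruz+Johansson, Sat-PM→Ueda, Sun-AM→Ueda.
Total: 24 + 49 + 39 + 59 + 54 + 49 + 59 + 54 + 54 + 39 + 24 + 24 = $528.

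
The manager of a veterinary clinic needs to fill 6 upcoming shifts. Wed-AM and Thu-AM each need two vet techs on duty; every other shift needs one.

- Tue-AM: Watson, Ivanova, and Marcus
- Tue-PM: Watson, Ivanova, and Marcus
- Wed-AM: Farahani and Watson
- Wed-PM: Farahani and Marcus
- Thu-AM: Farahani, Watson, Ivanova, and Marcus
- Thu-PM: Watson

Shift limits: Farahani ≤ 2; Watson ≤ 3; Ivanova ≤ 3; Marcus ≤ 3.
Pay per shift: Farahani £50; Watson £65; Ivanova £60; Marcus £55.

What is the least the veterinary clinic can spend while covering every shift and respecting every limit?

Wed-AM can only be covered by Farahani and Watson, so that assignment is forced.
Thu-PM can only be covered by Watson, so that assignment is forced.
Picking the cheapest available vet tech for each shift independently would cost £445, but that ignores the shift limits.
An optimal schedule: Tue-AM→Marcus, Tue-PM→Marcus, Wed-AM→Farahani+Watson, Wed-PM→Farahani, Thu-AM→Marcus+Ivanova, Thu-PM→Watson.
Total: 55 + 55 + 50 + 65 + 50 + 55 + 60 + 65 = £455.

£455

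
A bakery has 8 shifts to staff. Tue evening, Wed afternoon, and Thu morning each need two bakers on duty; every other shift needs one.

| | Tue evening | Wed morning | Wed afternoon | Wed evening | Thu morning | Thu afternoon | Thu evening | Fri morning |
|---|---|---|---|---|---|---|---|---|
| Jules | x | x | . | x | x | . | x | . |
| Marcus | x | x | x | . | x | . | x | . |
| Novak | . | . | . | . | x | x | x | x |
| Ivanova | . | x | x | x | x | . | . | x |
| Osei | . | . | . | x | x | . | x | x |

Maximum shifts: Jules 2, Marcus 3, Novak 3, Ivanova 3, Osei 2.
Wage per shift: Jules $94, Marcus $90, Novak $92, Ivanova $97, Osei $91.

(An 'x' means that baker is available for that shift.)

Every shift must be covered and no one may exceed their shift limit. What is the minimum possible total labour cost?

Tue evening can only be covered by Jules and Marcus, so that assignment is forced.
Wed afternoon can only be covered by Marcus and Ivanova, so that assignment is forced.
Thu afternoon can only be covered by Novak, so that assignment is forced.
Picking the cheapest available baker for each shift independently would cost $1006, but that ignores the shift limits.
An optimal schedule: Tue evening→Marcus+Jules, Wed morning→Marcus, Wed afternoon→Marcus+Ivanova, Wed evening→Osei, Thu morning→Novak+Jules, Thu afternoon→Novak, Thu evening→Novak, Fri morning→Osei.
Total: 90 + 94 + 90 + 90 + 97 + 91 + 92 + 94 + 92 + 92 + 91 = $1013.

$1013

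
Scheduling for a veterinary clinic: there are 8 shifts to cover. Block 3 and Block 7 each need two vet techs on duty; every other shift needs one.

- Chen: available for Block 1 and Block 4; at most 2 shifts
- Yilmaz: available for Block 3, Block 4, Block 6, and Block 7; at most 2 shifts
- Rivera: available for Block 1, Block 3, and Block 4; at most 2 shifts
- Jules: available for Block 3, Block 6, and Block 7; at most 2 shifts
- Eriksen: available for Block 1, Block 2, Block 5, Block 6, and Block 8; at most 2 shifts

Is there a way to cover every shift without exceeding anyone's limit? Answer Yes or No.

Total capacity is 10 and 10 slots are needed, so capacity alone doesn't rule it out.
Shifts {Block 2, Block 5, Block 8} need 3 worker-slots in total, but the vet techs available for any of those shifts (Eriksen) can supply at most 2 among them. So no valid schedule exists.

No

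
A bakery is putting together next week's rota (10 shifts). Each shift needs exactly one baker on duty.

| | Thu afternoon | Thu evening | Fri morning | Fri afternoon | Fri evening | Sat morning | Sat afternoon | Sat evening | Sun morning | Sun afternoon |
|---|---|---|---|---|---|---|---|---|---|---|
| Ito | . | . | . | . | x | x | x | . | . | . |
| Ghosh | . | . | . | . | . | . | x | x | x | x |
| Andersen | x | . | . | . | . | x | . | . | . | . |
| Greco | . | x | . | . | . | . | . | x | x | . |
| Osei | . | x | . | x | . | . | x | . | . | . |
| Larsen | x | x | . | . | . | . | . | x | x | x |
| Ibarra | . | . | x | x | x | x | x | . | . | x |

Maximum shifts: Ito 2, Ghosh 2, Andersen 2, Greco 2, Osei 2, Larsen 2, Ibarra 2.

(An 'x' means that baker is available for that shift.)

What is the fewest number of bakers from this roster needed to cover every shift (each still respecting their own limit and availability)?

10 slots to fill and no one can take more than 2, so at least ⌈10/2⌉ = 5 bakers are needed.
Ito, Ghosh, Andersen, Greco, and Ibarra alone can cover everything: Thu afternoon→Andersen, Thu evening→Greco, Fri morning→Ibarra, Fri afternoon→Ibarra, Fri evening→Ito, Sat morning→Andersen, Sat afternoon→Ito, Sat evening→Ghosh, Sun morning→Greco, Sun afternoon→Ghosh.

5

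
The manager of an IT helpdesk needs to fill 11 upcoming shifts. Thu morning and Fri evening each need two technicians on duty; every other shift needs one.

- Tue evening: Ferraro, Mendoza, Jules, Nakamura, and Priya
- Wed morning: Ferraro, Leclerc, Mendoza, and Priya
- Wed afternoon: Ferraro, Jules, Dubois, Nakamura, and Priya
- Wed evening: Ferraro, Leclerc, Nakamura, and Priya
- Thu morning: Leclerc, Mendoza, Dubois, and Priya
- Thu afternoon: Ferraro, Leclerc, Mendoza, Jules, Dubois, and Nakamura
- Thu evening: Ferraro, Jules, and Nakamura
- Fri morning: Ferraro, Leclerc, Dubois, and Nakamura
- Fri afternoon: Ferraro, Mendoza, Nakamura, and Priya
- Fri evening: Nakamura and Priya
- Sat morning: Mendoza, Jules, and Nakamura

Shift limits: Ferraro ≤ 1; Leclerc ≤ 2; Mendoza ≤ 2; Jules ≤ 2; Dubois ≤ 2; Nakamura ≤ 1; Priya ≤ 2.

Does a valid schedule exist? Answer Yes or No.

No

Total capacity is 1+2+2+2+2+1+2 = 12 but 13 worker-slots are needed — infeasible.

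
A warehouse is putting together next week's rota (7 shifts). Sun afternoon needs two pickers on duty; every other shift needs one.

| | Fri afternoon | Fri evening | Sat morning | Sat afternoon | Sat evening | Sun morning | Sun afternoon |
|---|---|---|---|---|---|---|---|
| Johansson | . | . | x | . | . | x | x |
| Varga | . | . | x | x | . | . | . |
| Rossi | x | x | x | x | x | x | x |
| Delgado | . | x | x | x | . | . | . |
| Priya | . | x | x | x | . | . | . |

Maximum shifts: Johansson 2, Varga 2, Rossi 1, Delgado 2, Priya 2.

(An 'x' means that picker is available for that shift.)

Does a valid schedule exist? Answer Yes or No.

No

Total capacity is 9 and 8 slots are needed, so capacity alone doesn't rule it out.
Shifts {Fri afternoon, Sat evening} need 2 worker-slots in total, but the pickers available for any of those shifts (Rossi) can supply at most 1 among them. So no valid schedule exists.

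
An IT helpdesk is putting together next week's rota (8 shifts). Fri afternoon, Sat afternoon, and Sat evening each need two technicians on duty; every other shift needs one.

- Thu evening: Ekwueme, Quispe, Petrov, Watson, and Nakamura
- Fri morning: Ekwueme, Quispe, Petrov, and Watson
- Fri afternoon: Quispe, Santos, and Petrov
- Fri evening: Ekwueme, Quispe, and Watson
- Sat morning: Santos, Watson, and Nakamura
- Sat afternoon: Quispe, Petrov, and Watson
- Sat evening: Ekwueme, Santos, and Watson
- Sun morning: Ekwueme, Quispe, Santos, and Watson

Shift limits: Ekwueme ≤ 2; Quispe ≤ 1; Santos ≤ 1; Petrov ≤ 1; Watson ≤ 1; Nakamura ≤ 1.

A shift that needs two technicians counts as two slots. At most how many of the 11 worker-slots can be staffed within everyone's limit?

Total capacity across all technicians is 2+1+1+1+1+1 = 7, and 11 slots are needed, so at most 7 can be filled.
An assignment achieving 7: Thu evening→Nakamura, Fri afternoon→Quispe+Santos, Fri evening→Ekwueme, Sat morning→Watson, Sat afternoon→Petrov, Sat evening→Ekwueme.
Loads: Ekwueme 2/2, Quispe 1/1, Santos 1/1, Petrov 1/1, Watson 1/1, Nakamura 1/1.

7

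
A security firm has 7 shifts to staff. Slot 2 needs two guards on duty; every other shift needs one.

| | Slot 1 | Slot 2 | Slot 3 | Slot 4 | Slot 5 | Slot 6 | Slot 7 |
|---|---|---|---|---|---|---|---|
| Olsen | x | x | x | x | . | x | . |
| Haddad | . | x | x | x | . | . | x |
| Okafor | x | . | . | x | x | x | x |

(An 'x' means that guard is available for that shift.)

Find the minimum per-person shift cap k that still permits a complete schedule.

3

With 3 guards and 8 worker-slots to fill, someone must work at least ⌈8/3⌉ = 3 shifts, so k ≥ 3.
k = 3 works: Slot 1→Olsen, Slot 2→Olsen+Haddad, Slot 3→Olsen, Slot 4→Haddad, Slot 5→Okafor, Slot 6→Okafor, Slot 7→Haddad.
Loads: Olsen 3, Haddad 3, Okafor 2 — all ≤ 3.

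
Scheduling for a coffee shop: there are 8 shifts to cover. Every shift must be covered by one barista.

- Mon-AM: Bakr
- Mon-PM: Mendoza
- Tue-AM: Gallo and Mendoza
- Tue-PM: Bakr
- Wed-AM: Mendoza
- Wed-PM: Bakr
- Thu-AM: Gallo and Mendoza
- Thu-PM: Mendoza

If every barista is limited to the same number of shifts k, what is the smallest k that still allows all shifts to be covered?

3

With 3 baristas and 8 worker-slots to fill, someone must work at least ⌈8/3⌉ = 3 shifts, so k ≥ 3.
k = 3 works: Mon-AM→Bakr, Mon-PM→Mendoza, Tue-AM→Gallo, Tue-PM→Bakr, Wed-AM→Mendoza, Wed-PM→Bakr, Thu-AM→Gallo, Thu-PM→Mendoza.
Loads: Gallo 2, Mendoza 3, Bakr 3 — all ≤ 3.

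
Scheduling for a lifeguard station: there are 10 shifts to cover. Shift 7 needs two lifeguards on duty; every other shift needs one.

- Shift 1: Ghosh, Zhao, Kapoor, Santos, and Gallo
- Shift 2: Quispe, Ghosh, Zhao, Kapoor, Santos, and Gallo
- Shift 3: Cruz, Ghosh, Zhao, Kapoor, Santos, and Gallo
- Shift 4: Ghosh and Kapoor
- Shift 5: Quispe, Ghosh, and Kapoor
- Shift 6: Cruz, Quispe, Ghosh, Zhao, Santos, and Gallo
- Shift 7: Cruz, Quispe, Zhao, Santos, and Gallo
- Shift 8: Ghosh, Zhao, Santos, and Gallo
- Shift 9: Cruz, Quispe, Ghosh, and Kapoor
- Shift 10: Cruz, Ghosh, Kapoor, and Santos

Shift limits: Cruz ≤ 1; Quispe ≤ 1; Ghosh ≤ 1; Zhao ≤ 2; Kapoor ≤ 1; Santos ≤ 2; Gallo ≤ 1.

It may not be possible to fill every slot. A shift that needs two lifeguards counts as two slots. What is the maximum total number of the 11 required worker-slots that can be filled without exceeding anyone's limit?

Total capacity across all lifeguards is 1+1+1+2+1+2+1 = 9, and 11 slots are needed, so at most 9 can be filled.
An assignment achieving 9: Shift 1→Zhao, Shift 2→Santos, Shift 4→Ghosh, Shift 5→Quispe, Shift 7→Santos+Gallo, Shift 8→Zhao, Shift 9→Cruz, Shift 10→Kapoor.
Loads: Cruz 1/1, Quispe 1/1, Ghosh 1/1, Zhao 2/2, Kapoor 1/1, Santos 2/2, Gallo 1/1.

9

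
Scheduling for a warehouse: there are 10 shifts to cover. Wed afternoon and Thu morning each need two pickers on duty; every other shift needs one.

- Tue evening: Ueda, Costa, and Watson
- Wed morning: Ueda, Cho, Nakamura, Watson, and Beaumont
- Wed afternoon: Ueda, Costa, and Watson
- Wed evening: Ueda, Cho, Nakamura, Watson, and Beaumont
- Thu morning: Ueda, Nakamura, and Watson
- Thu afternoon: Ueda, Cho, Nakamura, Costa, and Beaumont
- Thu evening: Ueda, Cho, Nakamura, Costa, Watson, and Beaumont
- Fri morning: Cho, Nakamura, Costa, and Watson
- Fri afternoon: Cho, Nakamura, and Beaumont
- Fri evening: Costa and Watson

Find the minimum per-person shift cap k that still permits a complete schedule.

2

With 6 pickers and 12 worker-slots to fill, someone must work at least ⌈12/6⌉ = 2 shifts, so k ≥ 2.
k = 2 works: Tue evening→Ueda, Wed morning→Nakamura, Wed afternoon→Ueda+Costa, Wed evening→Watson, Thu morning→Nakamura+Watson, Thu afternoon→Beaumont, Thu evening→Beaumont, Fri morning→Cho, Fri afternoon→Cho, Fri evening→Costa.
Loads: Ueda 2, Cho 2, Nakamura 2, Costa 2, Watson 2, Beaumont 2 — all ≤ 2.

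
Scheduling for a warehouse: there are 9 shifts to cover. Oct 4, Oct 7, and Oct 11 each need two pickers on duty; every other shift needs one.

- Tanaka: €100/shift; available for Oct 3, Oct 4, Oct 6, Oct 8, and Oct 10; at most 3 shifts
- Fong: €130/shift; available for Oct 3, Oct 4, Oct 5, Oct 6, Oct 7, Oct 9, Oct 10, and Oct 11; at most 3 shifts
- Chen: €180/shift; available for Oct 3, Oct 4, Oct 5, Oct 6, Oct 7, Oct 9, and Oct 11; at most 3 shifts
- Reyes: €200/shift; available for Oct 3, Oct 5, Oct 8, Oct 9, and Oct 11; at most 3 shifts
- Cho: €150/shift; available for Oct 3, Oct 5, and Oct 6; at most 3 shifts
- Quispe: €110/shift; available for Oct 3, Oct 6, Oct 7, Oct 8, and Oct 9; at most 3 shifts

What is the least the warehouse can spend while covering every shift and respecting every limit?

Picking the cheapest available picker for each shift independently would cost €1420, but that ignores the shift limits.
An optimal schedule: Oct 3→Cho, Oct 4→Tanaka+Fong, Oct 5→Cho, Oct 6→Quispe, Oct 7→Quispe+Fong, Oct 8→Tanaka, Oct 9→Quispe, Oct 10→Tanaka, Oct 11→Fong+Chen.
Total: 150 + 100 + 130 + 150 + 110 + 110 + 130 + 100 + 110 + 100 + 130 + 180 = €1500.

€1500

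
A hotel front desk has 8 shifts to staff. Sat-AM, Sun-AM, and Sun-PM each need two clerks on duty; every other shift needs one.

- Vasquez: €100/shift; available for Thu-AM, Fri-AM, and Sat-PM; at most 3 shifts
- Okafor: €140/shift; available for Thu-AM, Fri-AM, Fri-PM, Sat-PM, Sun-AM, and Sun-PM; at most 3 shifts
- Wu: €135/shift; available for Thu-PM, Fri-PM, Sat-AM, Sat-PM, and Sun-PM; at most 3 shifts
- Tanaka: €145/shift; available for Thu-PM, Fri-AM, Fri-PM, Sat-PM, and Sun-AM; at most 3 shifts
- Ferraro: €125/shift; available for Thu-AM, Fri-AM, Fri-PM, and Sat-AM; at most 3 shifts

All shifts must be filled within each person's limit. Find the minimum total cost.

€1380

Sat-AM can only be covered by Wu and Ferraro, so that assignment is forced.
Sun-AM can only be covered by Okafor and Tanaka, so that assignment is forced.
Sun-PM can only be covered by Okafor and Wu, so that assignment is forced.
Picking the cheapest available clerk for each shift independently would cost €1380, and that bound is achievable.
An optimal schedule: Thu-AM→Vasquez, Thu-PM→Wu, Fri-AM→Vasquez, Fri-PM→Ferraro, Sat-AM→Ferraro+Wu, Sat-PM→Vasquez, Sun-AM→Okafor+Tanaka, Sun-PM→Wu+Okafor.
Total: 100 + 135 + 100 + 125 + 125 + 135 + 100 + 140 + 145 + 135 + 140 = €1380.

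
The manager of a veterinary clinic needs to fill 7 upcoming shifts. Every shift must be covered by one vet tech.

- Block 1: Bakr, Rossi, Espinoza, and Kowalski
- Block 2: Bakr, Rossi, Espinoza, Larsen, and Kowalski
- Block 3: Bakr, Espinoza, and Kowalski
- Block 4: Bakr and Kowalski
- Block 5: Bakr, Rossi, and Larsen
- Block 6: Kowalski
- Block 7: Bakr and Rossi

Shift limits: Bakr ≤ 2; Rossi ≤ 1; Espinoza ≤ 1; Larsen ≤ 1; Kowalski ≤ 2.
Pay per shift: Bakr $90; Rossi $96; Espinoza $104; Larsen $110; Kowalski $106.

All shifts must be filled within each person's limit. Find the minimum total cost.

Block 6 can only be covered by Kowalski, so that assignment is forced.
Picking the cheapest available vet tech for each shift independently would cost $646, but that ignores the shift limits.
An optimal schedule: Block 1→Kowalski, Block 2→Larsen, Block 3→Espinoza, Block 4→Bakr, Block 5→Rossi, Block 6→Kowalski, Block 7→Bakr.
Total: 106 + 110 + 104 + 90 + 96 + 106 + 90 = $702.

$702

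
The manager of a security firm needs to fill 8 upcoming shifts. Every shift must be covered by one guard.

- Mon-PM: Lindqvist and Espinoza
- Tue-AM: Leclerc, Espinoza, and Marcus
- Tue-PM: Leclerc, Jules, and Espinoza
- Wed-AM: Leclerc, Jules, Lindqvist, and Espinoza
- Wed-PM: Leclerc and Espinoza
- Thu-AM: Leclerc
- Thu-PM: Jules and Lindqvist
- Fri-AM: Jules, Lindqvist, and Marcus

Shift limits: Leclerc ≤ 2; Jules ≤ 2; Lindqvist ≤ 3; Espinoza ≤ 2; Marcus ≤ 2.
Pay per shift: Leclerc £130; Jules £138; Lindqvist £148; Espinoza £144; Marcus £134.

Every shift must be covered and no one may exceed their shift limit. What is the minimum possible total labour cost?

£1092

Thu-AM can only be covered by Leclerc, so that assignment is forced.
Picking the cheapest available guard for each shift independently would cost £1066, but that ignores the shift limits.
An optimal schedule: Mon-PM→Espinoza, Tue-AM→Marcus, Tue-PM→Jules, Wed-AM→Espinoza, Wed-PM→Leclerc, Thu-AM→Leclerc, Thu-PM→Jules, Fri-AM→Marcus.
Total: 144 + 134 + 138 + 144 + 130 + 130 + 138 + 134 = £1092.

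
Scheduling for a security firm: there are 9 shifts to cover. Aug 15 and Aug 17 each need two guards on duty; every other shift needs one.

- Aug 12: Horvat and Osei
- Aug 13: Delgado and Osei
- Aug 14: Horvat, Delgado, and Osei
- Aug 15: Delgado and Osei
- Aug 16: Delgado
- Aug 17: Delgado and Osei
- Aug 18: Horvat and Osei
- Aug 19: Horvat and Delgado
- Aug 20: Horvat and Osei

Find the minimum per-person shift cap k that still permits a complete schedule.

4

With 3 guards and 11 worker-slots to fill, someone must work at least ⌈11/3⌉ = 4 shifts, so k ≥ 4.
k = 4 works: Aug 12→Horvat, Aug 13→Delgado, Aug 14→Osei, Aug 15→Delgado+Osei, Aug 16→Delgado, Aug 17→Delgado+Osei, Aug 18→Horvat, Aug 19→Horvat, Aug 20→Horvat.
Loads: Horvat 4, Delgado 4, Osei 3 — all ≤ 4.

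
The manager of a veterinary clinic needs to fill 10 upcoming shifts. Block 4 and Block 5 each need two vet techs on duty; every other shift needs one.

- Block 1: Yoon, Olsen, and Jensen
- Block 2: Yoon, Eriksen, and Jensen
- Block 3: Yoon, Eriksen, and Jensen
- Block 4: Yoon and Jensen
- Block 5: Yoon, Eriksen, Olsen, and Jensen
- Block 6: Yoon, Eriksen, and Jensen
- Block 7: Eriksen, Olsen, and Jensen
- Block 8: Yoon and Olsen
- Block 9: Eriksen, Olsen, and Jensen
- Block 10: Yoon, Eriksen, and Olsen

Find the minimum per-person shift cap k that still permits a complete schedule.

With 4 vet techs and 12 worker-slots to fill, someone must work at least ⌈12/4⌉ = 3 shifts, so k ≥ 3.
k = 3 works: Block 1→Yoon, Block 2→Eriksen, Block 3→Eriksen, Block 4→Yoon+Jensen, Block 5→Olsen+Jensen, Block 6→Eriksen, Block 7→Olsen, Block 8→Yoon, Block 9→Jensen, Block 10→Olsen.
Loads: Yoon 3, Eriksen 3, Olsen 3, Jensen 3 — all ≤ 3.

3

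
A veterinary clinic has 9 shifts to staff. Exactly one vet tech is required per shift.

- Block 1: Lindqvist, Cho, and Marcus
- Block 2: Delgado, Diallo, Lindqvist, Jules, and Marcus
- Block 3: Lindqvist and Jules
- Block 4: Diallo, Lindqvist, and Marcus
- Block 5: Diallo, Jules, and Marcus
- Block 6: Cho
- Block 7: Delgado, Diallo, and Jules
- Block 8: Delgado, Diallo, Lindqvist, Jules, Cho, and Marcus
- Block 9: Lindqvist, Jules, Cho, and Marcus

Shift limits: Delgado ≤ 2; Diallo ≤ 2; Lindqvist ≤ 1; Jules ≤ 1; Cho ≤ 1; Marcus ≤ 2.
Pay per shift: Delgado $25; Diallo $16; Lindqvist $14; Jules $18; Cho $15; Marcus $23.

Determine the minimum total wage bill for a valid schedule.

$175

Block 6 can only be covered by Cho, so that assignment is forced.
Picking the cheapest available vet tech for each shift independently would cost $131, but that ignores the shift limits.
An optimal schedule: Block 1→Marcus, Block 2→Delgado, Block 3→Lindqvist, Block 4→Diallo, Block 5→Diallo, Block 6→Cho, Block 7→Delgado, Block 8→Marcus, Block 9→Jules.
Total: 23 + 25 + 14 + 16 + 16 + 15 + 25 + 23 + 18 = $175.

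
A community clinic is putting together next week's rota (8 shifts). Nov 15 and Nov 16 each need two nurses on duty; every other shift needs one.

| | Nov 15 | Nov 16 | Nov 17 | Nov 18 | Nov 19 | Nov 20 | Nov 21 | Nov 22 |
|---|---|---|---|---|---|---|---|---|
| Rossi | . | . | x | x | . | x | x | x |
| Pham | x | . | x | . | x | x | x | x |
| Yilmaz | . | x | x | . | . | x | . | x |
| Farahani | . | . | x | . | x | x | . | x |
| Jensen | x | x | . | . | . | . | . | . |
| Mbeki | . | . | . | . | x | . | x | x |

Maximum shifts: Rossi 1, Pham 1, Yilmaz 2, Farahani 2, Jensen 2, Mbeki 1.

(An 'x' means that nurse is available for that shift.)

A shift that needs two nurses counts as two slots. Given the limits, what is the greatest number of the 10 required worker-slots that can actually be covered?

Total capacity across all nurses is 1+1+2+2+2+1 = 9, and 10 slots are needed, so at most 9 can be filled.
An assignment achieving 9: Nov 15→Pham+Jensen, Nov 16→Yilmaz+Jensen, Nov 17→Yilmaz, Nov 18→Rossi, Nov 19→Farahani, Nov 20→Farahani, Nov 21→Mbeki.
Loads: Rossi 1/1, Pham 1/1, Yilmaz 2/2, Farahani 2/2, Jensen 2/2, Mbeki 1/1.

9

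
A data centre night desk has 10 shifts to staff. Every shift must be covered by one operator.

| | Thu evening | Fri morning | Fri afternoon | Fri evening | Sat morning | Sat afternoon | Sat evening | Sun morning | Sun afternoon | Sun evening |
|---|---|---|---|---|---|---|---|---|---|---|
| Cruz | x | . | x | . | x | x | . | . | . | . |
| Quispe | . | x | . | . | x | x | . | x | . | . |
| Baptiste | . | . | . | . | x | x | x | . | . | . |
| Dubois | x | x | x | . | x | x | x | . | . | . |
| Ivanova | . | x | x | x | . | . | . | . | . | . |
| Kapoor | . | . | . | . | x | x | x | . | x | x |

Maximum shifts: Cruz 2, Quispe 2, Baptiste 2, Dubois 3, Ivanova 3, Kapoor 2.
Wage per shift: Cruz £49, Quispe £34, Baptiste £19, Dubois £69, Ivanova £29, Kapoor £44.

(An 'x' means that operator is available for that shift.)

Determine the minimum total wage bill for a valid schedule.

Fri evening can only be covered by Ivanova, so that assignment is forced.
Sun morning can only be covered by Quispe, so that assignment is forced.
Sun afternoon can only be covered by Kapoor, so that assignment is forced.
Picking the cheapest available operator for each shift independently would cost £315, but that ignores the shift limits.
An optimal schedule: Thu evening→Cruz, Fri morning→Ivanova, Fri afternoon→Ivanova, Fri evening→Ivanova, Sat morning→Baptiste, Sat afternoon→Quispe, Sat evening→Baptiste, Sun morning→Quispe, Sun afternoon→Kapoor, Sun evening→Kapoor.
Total: 49 + 29 + 29 + 29 + 19 + 34 + 19 + 34 + 44 + 44 = £330.

£330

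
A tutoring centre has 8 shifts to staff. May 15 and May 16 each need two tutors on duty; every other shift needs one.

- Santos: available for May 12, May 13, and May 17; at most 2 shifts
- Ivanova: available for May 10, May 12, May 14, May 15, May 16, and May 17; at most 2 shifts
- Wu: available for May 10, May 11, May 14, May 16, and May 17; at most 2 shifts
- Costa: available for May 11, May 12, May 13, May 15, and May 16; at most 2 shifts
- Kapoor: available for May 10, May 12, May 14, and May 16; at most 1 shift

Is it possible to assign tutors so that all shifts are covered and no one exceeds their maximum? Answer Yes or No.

No

Total capacity is 2+2+2+2+1 = 9 but 10 worker-slots are needed — infeasible.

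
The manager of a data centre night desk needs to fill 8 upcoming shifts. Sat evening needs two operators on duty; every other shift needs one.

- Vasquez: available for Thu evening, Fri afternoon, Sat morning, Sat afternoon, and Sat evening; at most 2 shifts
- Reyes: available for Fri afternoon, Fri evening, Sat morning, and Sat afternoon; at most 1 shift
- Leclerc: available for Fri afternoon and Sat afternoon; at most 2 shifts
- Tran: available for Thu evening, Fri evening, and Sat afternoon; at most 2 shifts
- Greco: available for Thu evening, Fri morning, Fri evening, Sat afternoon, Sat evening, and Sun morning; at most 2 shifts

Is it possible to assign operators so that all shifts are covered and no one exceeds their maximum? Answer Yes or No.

No

Total capacity is 9 and 9 slots are needed, so capacity alone doesn't rule it out.
Shifts {Fri morning, Sat evening, Sun morning} need 4 worker-slots in total, but the operators available for any of those shifts (Vasquez and Greco) can supply at most 3 among them. So no valid schedule exists.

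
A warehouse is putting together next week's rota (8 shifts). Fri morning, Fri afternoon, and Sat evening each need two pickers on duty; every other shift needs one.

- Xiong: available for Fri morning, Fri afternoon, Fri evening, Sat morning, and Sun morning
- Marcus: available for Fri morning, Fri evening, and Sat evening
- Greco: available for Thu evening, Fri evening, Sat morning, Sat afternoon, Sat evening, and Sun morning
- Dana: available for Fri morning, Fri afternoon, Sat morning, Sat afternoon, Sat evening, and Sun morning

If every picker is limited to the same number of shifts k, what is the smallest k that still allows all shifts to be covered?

3

With 4 pickers and 11 worker-slots to fill, someone must work at least ⌈11/4⌉ = 3 shifts, so k ≥ 3.
k = 3 works: Thu evening→Greco, Fri morning→Xiong+Marcus, Fri afternoon→Xiong+Dana, Fri evening→Xiong, Sat morning→Greco, Sat afternoon→Greco, Sat evening→Marcus+Dana, Sun morning→Dana.
Loads: Xiong 3, Marcus 2, Greco 3, Dana 3 — all ≤ 3.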